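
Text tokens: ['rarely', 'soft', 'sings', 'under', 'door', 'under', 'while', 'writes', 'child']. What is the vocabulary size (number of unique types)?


Listing all tokens and tracking unique types:
  Token 1: 'rarely' -> NEW (unique so far: 1)
  Token 2: 'soft' -> NEW (unique so far: 2)
  Token 3: 'sings' -> NEW (unique so far: 3)
  Token 4: 'under' -> NEW (unique so far: 4)
  Token 5: 'door' -> NEW (unique so far: 5)
  Token 6: 'under' -> duplicate (unique so far: 5)
  Token 7: 'while' -> NEW (unique so far: 6)
  Token 8: 'writes' -> NEW (unique so far: 7)
  Token 9: 'child' -> NEW (unique so far: 8)
Unique types: ('child', 'door', 'rarely', 'sings', 'soft', 'under', 'while', 'writes')
Vocabulary size: 8

8


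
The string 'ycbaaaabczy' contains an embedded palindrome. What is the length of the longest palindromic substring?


Scanning 'ycbaaaabczy' for palindromic substrings.
Substring at positions 1-8: 'cbaaaabc'.
Check: reverse('cbaaaabc') = 'cbaaaabc' -> palindrome confirmed.
Neighbouring characters ('y' / 'z') break symmetry, so it cannot extend further.
No longer palindromic substring exists; longest length = 8

8


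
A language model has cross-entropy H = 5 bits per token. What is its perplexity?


Perplexity formula: PP = 2^H
H = 5
PP = 2^5
Steps: 2^1 = 2, 2^2 = 4, 2^3 = 8, 2^4 = 16, 2^5 = 32
PP = 32

32


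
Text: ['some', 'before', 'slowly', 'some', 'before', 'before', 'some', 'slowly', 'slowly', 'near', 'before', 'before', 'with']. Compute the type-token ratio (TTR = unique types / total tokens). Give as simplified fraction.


Tokens: 13
Unique types: ('before', 'near', 'slowly', 'some', 'with') = 5
TTR = 5/13
Already in lowest terms.

5/13


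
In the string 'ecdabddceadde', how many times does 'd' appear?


Scanning 'ecdabddceadde' for 'd':
  Position 2: 'd' -> MATCH (count: 1)
  Position 5: 'd' -> MATCH (count: 2)
  Position 6: 'd' -> MATCH (count: 3)
  Position 10: 'd' -> MATCH (count: 4)
  Position 11: 'd' -> MATCH (count: 5)
Total occurrences of 'd': 5

5


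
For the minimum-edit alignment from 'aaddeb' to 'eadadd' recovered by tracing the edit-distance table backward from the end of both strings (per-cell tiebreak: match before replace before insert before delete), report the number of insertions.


Edit distance = 4. Backtracking from cell (6, 6) with preference match > replace > insert > delete,
then listing the resulting alignment 'aaddeb' -> 'eadadd' left to right:
  Step 1: replace a->e
  Step 2: keep 'a'
  Step 3: keep 'd'
  Step 4: replace d->a
  Step 5: replace e->d
  Step 6: replace b->d
Total insertions: 0

0


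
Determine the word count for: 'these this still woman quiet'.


Counting words by splitting on spaces:
  Word 1: 'these'
  Word 2: 'this'
  Word 3: 'still'
  Word 4: 'woman'
  Word 5: 'quiet'
Total words: 5

5


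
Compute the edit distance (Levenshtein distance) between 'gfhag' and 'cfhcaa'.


Building DP table for s1='gfhag' (len 5) and s2='cfhcaa' (len 6):
       c  f  h  c  a  a
    0  1  2  3  4  5  6
  g 1  1  2  3  4  5  6
  f 2  2  1  2  3  4  5
  h 3  3  2  1  2  3  4
  a 4  4  3  2  2  2  3
  g 5  5  4  3  3  3  3
Edit distance = dp[5][6] = 3

3


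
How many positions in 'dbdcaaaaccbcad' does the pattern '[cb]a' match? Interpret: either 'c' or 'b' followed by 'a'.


Pattern: [cb]a means either 'c' or 'b' followed by 'a'.
Scanning 'dbdcaaaaccbcad' position-by-position:
  Pos 0: window 'db' -> no
  Pos 1: window 'bd' -> no
  Pos 2: window 'dc' -> no
  Pos 3: window 'ca' -> MATCH
  Pos 4: window 'aa' -> no
  Pos 5: window 'aa' -> no
  Pos 6: window 'aa' -> no
  Pos 7: window 'ac' -> no
  Pos 8: window 'cc' -> no
  Pos 9: window 'cb' -> no
  Pos 10: window 'bc' -> no
  Pos 11: window 'ca' -> MATCH
  Pos 12: window 'ad' -> no
  Pos 13: window 'd' -> no
Total matches: 2

2


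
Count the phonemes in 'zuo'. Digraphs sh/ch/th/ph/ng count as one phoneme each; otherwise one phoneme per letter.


Parsing 'zuo' greedily, digraphs first:
  'z' -> consonant phoneme (phonemes so far: 1)
  'u' -> vowel phoneme (phonemes so far: 2)
  'o' -> vowel phoneme (phonemes so far: 3)
Total phonemes: 3

3


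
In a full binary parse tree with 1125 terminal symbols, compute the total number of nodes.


Leaf nodes (terminals): 1125
Internal nodes = n - 1 = 1125 - 1 = 1124
Total = leaves + internal = 1125 + 1124 = 2249

2249


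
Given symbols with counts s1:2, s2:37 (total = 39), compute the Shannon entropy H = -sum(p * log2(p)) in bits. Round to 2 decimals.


Computing entropy H = -sum(p_i * log2(p_i)):
  s1: p = 2/39 = 0.0513, -p*log2(p) = 0.2198
  s2: p = 37/39 = 0.9487, -p*log2(p) = 0.0721
H = sum of terms = 0.2919
Rounded to 2 decimals: 0.29

0.29


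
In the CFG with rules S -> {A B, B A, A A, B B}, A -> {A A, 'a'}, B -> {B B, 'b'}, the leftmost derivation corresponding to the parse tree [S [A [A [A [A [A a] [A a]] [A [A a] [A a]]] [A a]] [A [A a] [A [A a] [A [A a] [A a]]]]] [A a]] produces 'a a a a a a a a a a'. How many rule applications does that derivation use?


Every bracketed nonterminal node [X ...] in the tree is produced by exactly one rule application.
Reading the tree off as a leftmost derivation:
  Step 1: S  =>  A A   (applied S -> A A)
  Step 2: A A  =>  A A A   (applied A -> A A)
  Step 3: A A A  =>  A A A A   (applied A -> A A)
  Step 4: A A A A  =>  A A A A A   (applied A -> A A)
  Step 5: A A A A A  =>  A A A A A A   (applied A -> A A)
  Step 6: A A A A A A  =>  a A A A A A   (applied A -> a)
  Step 7: a A A A A A  =>  a a A A A A   (applied A -> a)
  Step 8: a a A A A A  =>  a a A A A A A   (applied A -> A A)
  Step 9: a a A A A A A  =>  a a a A A A A   (applied A -> a)
  Step 10: a a a A A A A  =>  a a a a A A A   (applied A -> a)
  Step 11: a a a a A A A  =>  a a a a a A A   (applied A -> a)
  Step 12: a a a a a A A  =>  a a a a a A A A   (applied A -> A A)
  Step 13: a a a a a A A A  =>  a a a a a a A A   (applied A -> a)
  Step 14: a a a a a a A A  =>  a a a a a a A A A   (applied A -> A A)
  Step 15: a a a a a a A A A  =>  a a a a a a a A A   (applied A -> a)
  Step 16: a a a a a a a A A  =>  a a a a a a a A A A   (applied A -> A A)
  Step 17: a a a a a a a A A A  =>  a a a a a a a a A A   (applied A -> a)
  Step 18: a a a a a a a a A A  =>  a a a a a a a a a A   (applied A -> a)
  Step 19: a a a a a a a a a A  =>  a a a a a a a a a a   (applied A -> a)
Final yield: a a a a a a a a a a
Total rewrite steps: 19

19


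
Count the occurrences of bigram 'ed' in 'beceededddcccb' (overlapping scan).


Scanning 'beceededddcccb' for bigram 'ed':
  Position 0: 'be' -> no
  Position 1: 'ec' -> no
  Position 2: 'ce' -> no
  Position 3: 'ee' -> no
  Position 4: 'ed' -> MATCH
  Position 5: 'de' -> no
  Position 6: 'ed' -> MATCH
  Position 7: 'dd' -> no
  Position 8: 'dd' -> no
  Position 9: 'dc' -> no
  Position 10: 'cc' -> no
  Position 11: 'cc' -> no
  Position 12: 'cb' -> no
Total matches: 2

2


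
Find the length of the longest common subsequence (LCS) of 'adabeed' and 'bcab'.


DP table for LCS of 'adabeed' and 'bcab':
       b  c  a  b
    0  0  0  0  0
  a 0  0  0  1  1
  d 0  0  0  1  1
  a 0  0  0  1  1
  b 0  1  1  1  2
  e 0  1  1  1  2
  e 0  1  1  1  2
  d 0  1  1  1  2
LCS: 'ab'
LCS length = 2

2


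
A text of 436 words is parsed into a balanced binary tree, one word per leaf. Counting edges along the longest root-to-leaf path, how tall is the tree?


In a balanced binary tree with n leaves the deepest leaf is ceil(log2(n)) edges below the root.
log2(436) = 8.7682
ceil(8.7682) = 9
height (edges) = 9

9


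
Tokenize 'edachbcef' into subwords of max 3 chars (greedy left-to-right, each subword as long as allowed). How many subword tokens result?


'edachbcef' has 9 characters.
Chunking with max size 3:
  Chunk 1: 'eda' (positions 0-2)
  Chunk 2: 'chb' (positions 3-5)
  Chunk 3: 'cef' (positions 6-8)
Total chunks: ceil(9 / 3) = 3

3


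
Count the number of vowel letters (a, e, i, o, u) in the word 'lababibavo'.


Scanning each character of 'lababibavo':
  Position 1: 'l' -> consonant (running count: 0)
  Position 2: 'a' -> vowel (running count: 1)
  Position 3: 'b' -> consonant (running count: 1)
  Position 4: 'a' -> vowel (running count: 2)
  Position 5: 'b' -> consonant (running count: 2)
  Position 6: 'i' -> vowel (running count: 3)
  Position 7: 'b' -> consonant (running count: 3)
  Position 8: 'a' -> vowel (running count: 4)
  Position 9: 'v' -> consonant (running count: 4)
  Position 10: 'o' -> vowel (running count: 5)
Total vowels: 5

5


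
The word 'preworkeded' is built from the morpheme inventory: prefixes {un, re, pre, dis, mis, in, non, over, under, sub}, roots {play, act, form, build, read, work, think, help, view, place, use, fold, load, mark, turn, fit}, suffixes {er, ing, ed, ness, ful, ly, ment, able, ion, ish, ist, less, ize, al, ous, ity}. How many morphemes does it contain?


Segmenting 'preworkeded' against the inventory:
  'pre' -> prefix (morpheme 1)
  'work' -> root (morpheme 2)
  'ed' -> suffix (morpheme 3)
  'ed' -> suffix (morpheme 4)
Total morphemes: 4

4


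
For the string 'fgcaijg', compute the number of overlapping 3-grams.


String 'fgcaijg' has length L = 7.
Number of overlapping n-grams = L - n + 1
Substituting: 7 - 3 + 1 = 5

5


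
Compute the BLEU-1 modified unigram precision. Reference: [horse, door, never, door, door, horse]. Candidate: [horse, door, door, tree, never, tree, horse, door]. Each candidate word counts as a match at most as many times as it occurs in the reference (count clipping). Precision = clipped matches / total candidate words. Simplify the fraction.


Reference word counts: {'door': 3, 'horse': 2, 'never': 1}
Checking each candidate word (with clipping):
  'horse' -> in reference (ref count 2, used 1/2) -> match (matches: 1)
  'door' -> in reference (ref count 3, used 1/3) -> match (matches: 2)
  'door' -> in reference (ref count 3, used 2/3) -> match (matches: 3)
  'tree' -> not in reference -> no match (matches: 3)
  'never' -> in reference (ref count 1, used 1/1) -> match (matches: 4)
  'tree' -> not in reference -> no match (matches: 4)
  'horse' -> in reference (ref count 2, used 2/2) -> match (matches: 5)
  'door' -> in reference (ref count 3, used 3/3) -> match (matches: 6)
Clipped matches: 6, Candidate length: 8
Precision = 6/8 = 3/4

3/4


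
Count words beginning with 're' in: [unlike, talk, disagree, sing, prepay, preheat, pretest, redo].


Checking each word for prefix 're':
  'unlike' -> no (count: 0)
  'talk' -> no (count: 0)
  'disagree' -> no (count: 0)
  'sing' -> no (count: 0)
  'prepay' -> no (count: 0)
  'preheat' -> no (count: 0)
  'pretest' -> no (count: 0)
  'redo' -> YES, starts with 're' (count: 1)
Total with prefix 're': 1

1


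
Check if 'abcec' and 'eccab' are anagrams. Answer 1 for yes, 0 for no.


Sort characters of 'abcec': 'abcce'
Sort characters of 'eccab': 'abcce'
Sorted forms match -> they ARE anagrams
Result: 1

1


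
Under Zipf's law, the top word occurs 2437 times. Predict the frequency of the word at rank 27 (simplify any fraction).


Zipf's law: freq(rank) = f1 / rank
f1 = 2437, rank = 27
freq = 2437 / 27
GCD(2437, 27) = 1
Simplified: 2437/27

2437/27


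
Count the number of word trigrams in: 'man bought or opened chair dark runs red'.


Word trigrams from [8] words:
  Trigram 1: (man bought or)
  Trigram 2: (bought or opened)
  Trigram 3: (or opened chair)
  Trigram 4: (opened chair dark)
  Trigram 5: (chair dark runs)
  Trigram 6: (dark runs red)
Total word trigrams: 8 - 2 = 6

6


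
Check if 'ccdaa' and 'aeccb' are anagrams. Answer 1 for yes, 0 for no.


Sort characters of 'ccdaa': 'aaccd'
Sort characters of 'aeccb': 'abcce'
Sorted forms differ -> they are NOT anagrams
Result: 0

0


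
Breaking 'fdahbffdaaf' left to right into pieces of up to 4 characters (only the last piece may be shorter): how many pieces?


'fdahbffdaaf' has 11 characters.
Chunking with max size 4:
  Chunk 1: 'fdah' (positions 0-3)
  Chunk 2: 'bffd' (positions 4-7)
  Chunk 3: 'aaf' (positions 8-10)
Total chunks: ceil(11 / 4) = 3

3


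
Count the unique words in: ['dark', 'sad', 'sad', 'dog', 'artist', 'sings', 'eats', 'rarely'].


Listing all tokens and tracking unique types:
  Token 1: 'dark' -> NEW (unique so far: 1)
  Token 2: 'sad' -> NEW (unique so far: 2)
  Token 3: 'sad' -> duplicate (unique so far: 2)
  Token 4: 'dog' -> NEW (unique so far: 3)
  Token 5: 'artist' -> NEW (unique so far: 4)
  Token 6: 'sings' -> NEW (unique so far: 5)
  Token 7: 'eats' -> NEW (unique so far: 6)
  Token 8: 'rarely' -> NEW (unique so far: 7)
Unique types: ('artist', 'dark', 'dog', 'eats', 'rarely', 'sad', 'sings')
Vocabulary size: 7

7


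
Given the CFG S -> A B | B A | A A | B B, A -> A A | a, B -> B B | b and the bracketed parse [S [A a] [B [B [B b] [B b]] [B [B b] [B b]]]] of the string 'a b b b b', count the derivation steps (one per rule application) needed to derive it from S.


Every bracketed nonterminal node [X ...] in the tree is produced by exactly one rule application.
Reading the tree off as a leftmost derivation:
  Step 1: S  =>  A B   (applied S -> A B)
  Step 2: A B  =>  a B   (applied A -> a)
  Step 3: a B  =>  a B B   (applied B -> B B)
  Step 4: a B B  =>  a B B B   (applied B -> B B)
  Step 5: a B B B  =>  a b B B   (applied B -> b)
  Step 6: a b B B  =>  a b b B   (applied B -> b)
  Step 7: a b b B  =>  a b b B B   (applied B -> B B)
  Step 8: a b b B B  =>  a b b b B   (applied B -> b)
  Step 9: a b b b B  =>  a b b b b   (applied B -> b)
Final yield: a b b b b
Total rewrite steps: 9

9


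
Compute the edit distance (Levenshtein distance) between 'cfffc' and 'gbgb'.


Building DP table for s1='cfffc' (len 5) and s2='gbgb' (len 4):
       g  b  g  b
    0  1  2  3  4
  c 1  1  2  3  4
  f 2  2  2  3  4
  f 3  3  3  3  4
  f 4  4  4  4  4
  c 5  5  5  5  5
Edit distance = dp[5][4] = 5

5


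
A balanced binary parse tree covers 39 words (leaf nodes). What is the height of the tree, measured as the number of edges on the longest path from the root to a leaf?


In a balanced binary tree with n leaves the deepest leaf is ceil(log2(n)) edges below the root.
log2(39) = 5.2854
ceil(5.2854) = 6
height (edges) = 6

6


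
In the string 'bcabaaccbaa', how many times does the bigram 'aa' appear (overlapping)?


Scanning 'bcabaaccbaa' for bigram 'aa':
  Position 0: 'bc' -> no
  Position 1: 'ca' -> no
  Position 2: 'ab' -> no
  Position 3: 'ba' -> no
  Position 4: 'aa' -> MATCH
  Position 5: 'ac' -> no
  Position 6: 'cc' -> no
  Position 7: 'cb' -> no
  Position 8: 'ba' -> no
  Position 9: 'aa' -> MATCH
Total matches: 2

2


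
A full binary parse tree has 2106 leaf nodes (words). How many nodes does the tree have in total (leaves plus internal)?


Leaf nodes (terminals): 2106
Internal nodes = n - 1 = 2106 - 1 = 2105
Total = leaves + internal = 2106 + 2105 = 4211

4211


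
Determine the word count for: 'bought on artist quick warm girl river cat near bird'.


Counting words by splitting on spaces:
  Word 1: 'bought'
  Word 2: 'on'
  Word 3: 'artist'
  Word 4: 'quick'
  Word 5: 'warm'
  Word 6: 'girl'
  Word 7: 'river'
  Word 8: 'cat'
  Word 9: 'near'
  Word 10: 'bird'
Total words: 10

10


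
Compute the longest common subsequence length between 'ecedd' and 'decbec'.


DP table for LCS of 'ecedd' and 'decbec':
       d  e  c  b  e  c
    0  0  0  0  0  0  0
  e 0  0  1  1  1  1  1
  c 0  0  1  2  2  2  2
  e 0  0  1  2  2  3  3
  d 0  1  1  2  2  3  3
  d 0  1  1  2  2  3  3
LCS: 'ece'
LCS length = 3

3


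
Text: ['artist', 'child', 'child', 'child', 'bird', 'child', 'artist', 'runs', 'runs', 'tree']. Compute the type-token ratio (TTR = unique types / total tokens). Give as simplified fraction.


Tokens: 10
Unique types: ('artist', 'bird', 'child', 'runs', 'tree') = 5
TTR = 5/10
Simplify: divide both by 5 -> 1/2
TTR = 1/2

1/2


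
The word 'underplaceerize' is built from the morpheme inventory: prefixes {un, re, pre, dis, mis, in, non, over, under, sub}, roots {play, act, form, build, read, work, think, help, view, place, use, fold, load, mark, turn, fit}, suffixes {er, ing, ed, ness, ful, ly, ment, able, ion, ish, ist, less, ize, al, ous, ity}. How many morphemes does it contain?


Segmenting 'underplaceerize' against the inventory:
  'under' -> prefix (morpheme 1)
  'place' -> root (morpheme 2)
  'er' -> suffix (morpheme 3)
  'ize' -> suffix (morpheme 4)
Total morphemes: 4

4


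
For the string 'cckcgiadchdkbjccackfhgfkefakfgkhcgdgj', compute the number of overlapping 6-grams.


String 'cckcgiadchdkbjccackfhgfkefakfgkhcgdgj' has length L = 37.
Number of overlapping n-grams = L - n + 1
Substituting: 37 - 6 + 1 = 32

32


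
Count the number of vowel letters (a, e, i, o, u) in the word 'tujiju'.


Scanning each character of 'tujiju':
  Position 1: 't' -> consonant (running count: 0)
  Position 2: 'u' -> vowel (running count: 1)
  Position 3: 'j' -> consonant (running count: 1)
  Position 4: 'i' -> vowel (running count: 2)
  Position 5: 'j' -> consonant (running count: 2)
  Position 6: 'u' -> vowel (running count: 3)
Total vowels: 3

3


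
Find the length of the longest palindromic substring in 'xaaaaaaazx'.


Scanning 'xaaaaaaazx' for palindromic substrings.
Substring at positions 1-7: 'aaaaaaa'.
Check: reverse('aaaaaaa') = 'aaaaaaa' -> palindrome confirmed.
Neighbouring characters ('x' / 'z') break symmetry, so it cannot extend further.
No longer palindromic substring exists; longest length = 7

7


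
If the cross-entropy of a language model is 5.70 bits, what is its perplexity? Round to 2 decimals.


Perplexity formula: PP = 2^H
H = 5.70
PP = 2^5.70
Decompose: 2^5.70 = 2^5 * 2^0.70
2^5 = 32, 2^0.70 ~ 1.6245048
PP ~ 32 * 1.6245048 = 51.9841536
Rounded to 2 decimals: 51.98

51.98


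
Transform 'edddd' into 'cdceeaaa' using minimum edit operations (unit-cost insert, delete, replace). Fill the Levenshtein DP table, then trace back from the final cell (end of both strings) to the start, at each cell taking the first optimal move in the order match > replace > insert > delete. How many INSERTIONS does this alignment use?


Edit distance = 7. Backtracking from cell (5, 8) with preference match > replace > insert > delete,
then listing the resulting alignment 'edddd' -> 'cdceeaaa' left to right:
  Step 1: insert 'c' [insertion #1]
  Step 2: insert 'd' [insertion #2]
  Step 3: insert 'c' [insertion #3]
  Step 4: keep 'e'
  Step 5: replace d->e
  Step 6: replace d->a
  Step 7: replace d->a
  Step 8: replace d->a
Total insertions: 3

3


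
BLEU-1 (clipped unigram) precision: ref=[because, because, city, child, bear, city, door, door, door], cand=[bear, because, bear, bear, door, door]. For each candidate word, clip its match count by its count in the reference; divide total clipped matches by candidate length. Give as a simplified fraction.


Reference word counts: {'bear': 1, 'because': 2, 'child': 1, 'city': 2, 'door': 3}
Checking each candidate word (with clipping):
  'bear' -> in reference (ref count 1, used 1/1) -> match (matches: 1)
  'because' -> in reference (ref count 2, used 1/2) -> match (matches: 2)
  'bear' -> ref count 1 already used up (1/1) -> clipped, no match (matches: 2)
  'bear' -> ref count 1 already used up (1/1) -> clipped, no match (matches: 2)
  'door' -> in reference (ref count 3, used 1/3) -> match (matches: 3)
  'door' -> in reference (ref count 3, used 2/3) -> match (matches: 4)
Clipped matches: 4, Candidate length: 6
Precision = 4/6 = 2/3

2/3


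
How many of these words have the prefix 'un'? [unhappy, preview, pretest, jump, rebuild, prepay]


Checking each word for prefix 'un':
  'unhappy' -> YES, starts with 'un' (count: 1)
  'preview' -> no (count: 1)
  'pretest' -> no (count: 1)
  'jump' -> no (count: 1)
  'rebuild' -> no (count: 1)
  'prepay' -> no (count: 1)
Total with prefix 'un': 1

1


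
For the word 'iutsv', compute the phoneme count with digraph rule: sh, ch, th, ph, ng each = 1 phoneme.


Parsing 'iutsv' greedily, digraphs first:
  'i' -> vowel phoneme (phonemes so far: 1)
  'u' -> vowel phoneme (phonemes so far: 2)
  't' -> consonant phoneme (phonemes so far: 3)
  's' -> consonant phoneme (phonemes so far: 4)
  'v' -> consonant phoneme (phonemes so far: 5)
Total phonemes: 5

5


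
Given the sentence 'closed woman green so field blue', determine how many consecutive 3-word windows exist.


Word trigrams from [6] words:
  Trigram 1: (closed woman green)
  Trigram 2: (woman green so)
  Trigram 3: (green so field)
  Trigram 4: (so field blue)
Total word trigrams: 6 - 2 = 4

4


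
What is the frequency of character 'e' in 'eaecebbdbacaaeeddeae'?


Scanning 'eaecebbdbacaaeeddeae' for 'e':
  Position 0: 'e' -> MATCH (count: 1)
  Position 2: 'e' -> MATCH (count: 2)
  Position 4: 'e' -> MATCH (count: 3)
  Position 13: 'e' -> MATCH (count: 4)
  Position 14: 'e' -> MATCH (count: 5)
  Position 17: 'e' -> MATCH (count: 6)
  Position 19: 'e' -> MATCH (count: 7)
Total occurrences of 'e': 7

7


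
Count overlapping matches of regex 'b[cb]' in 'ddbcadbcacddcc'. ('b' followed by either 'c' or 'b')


Pattern: b[cb] means 'b' followed by either 'c' or 'b'.
Scanning 'ddbcadbcacddcc' position-by-position:
  Pos 0: window 'dd' -> no
  Pos 1: window 'db' -> no
  Pos 2: window 'bc' -> MATCH
  Pos 3: window 'ca' -> no
  Pos 4: window 'ad' -> no
  Pos 5: window 'db' -> no
  Pos 6: window 'bc' -> MATCH
  Pos 7: window 'ca' -> no
  Pos 8: window 'ac' -> no
  Pos 9: window 'cd' -> no
  Pos 10: window 'dd' -> no
  Pos 11: window 'dc' -> no
  Pos 12: window 'cc' -> no
  Pos 13: window 'c' -> no
Total matches: 2

2


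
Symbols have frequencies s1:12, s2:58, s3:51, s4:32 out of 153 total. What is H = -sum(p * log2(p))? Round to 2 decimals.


Computing entropy H = -sum(p_i * log2(p_i)):
  s1: p = 12/153 = 0.0784, -p*log2(p) = 0.2880
  s2: p = 58/153 = 0.3791, -p*log2(p) = 0.5305
  s3: p = 51/153 = 0.3333, -p*log2(p) = 0.5283
  s4: p = 32/153 = 0.2092, -p*log2(p) = 0.4721
H = sum of terms = 1.8189
Rounded to 2 decimals: 1.82

1.82


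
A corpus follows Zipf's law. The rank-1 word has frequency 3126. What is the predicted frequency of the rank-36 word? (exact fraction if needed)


Zipf's law: freq(rank) = f1 / rank
f1 = 3126, rank = 36
freq = 3126 / 36
GCD(3126, 36) = 6
Simplified: 521/6

521/6


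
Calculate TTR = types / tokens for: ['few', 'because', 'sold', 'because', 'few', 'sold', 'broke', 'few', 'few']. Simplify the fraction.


Tokens: 9
Unique types: ('because', 'broke', 'few', 'sold') = 4
TTR = 4/9
Already in lowest terms.

4/9


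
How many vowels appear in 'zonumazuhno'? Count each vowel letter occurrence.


Scanning each character of 'zonumazuhno':
  Position 1: 'z' -> consonant (running count: 0)
  Position 2: 'o' -> vowel (running count: 1)
  Position 3: 'n' -> consonant (running count: 1)
  Position 4: 'u' -> vowel (running count: 2)
  Position 5: 'm' -> consonant (running count: 2)
  Position 6: 'a' -> vowel (running count: 3)
  Position 7: 'z' -> consonant (running count: 3)
  Position 8: 'u' -> vowel (running count: 4)
  Position 9: 'h' -> consonant (running count: 4)
  Position 10: 'n' -> consonant (running count: 4)
  Position 11: 'o' -> vowel (running count: 5)
Total vowels: 5

5


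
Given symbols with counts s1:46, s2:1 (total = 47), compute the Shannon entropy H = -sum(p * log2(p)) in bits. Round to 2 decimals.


Computing entropy H = -sum(p_i * log2(p_i)):
  s1: p = 46/47 = 0.9787, -p*log2(p) = 0.0304
  s2: p = 1/47 = 0.0213, -p*log2(p) = 0.1182
H = sum of terms = 0.1486
Rounded to 2 decimals: 0.15

0.15


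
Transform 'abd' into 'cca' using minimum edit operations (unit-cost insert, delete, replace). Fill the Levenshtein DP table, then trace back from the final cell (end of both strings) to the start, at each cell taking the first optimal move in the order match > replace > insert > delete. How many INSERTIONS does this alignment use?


Edit distance = 3. Backtracking from cell (3, 3) with preference match > replace > insert > delete,
then listing the resulting alignment 'abd' -> 'cca' left to right:
  Step 1: replace a->c
  Step 2: replace b->c
  Step 3: replace d->a
Total insertions: 0

0


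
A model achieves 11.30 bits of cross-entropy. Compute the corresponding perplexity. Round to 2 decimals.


Perplexity formula: PP = 2^H
H = 11.30
PP = 2^11.30
Decompose: 2^11.30 = 2^11 * 2^0.30
2^11 = 2048, 2^0.30 ~ 1.2311444
PP ~ 2048 * 1.2311444 = 2521.3837312
Rounded to 2 decimals: 2521.38

2521.38


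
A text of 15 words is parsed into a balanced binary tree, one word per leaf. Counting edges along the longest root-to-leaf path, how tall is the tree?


In a balanced binary tree with n leaves the deepest leaf is ceil(log2(n)) edges below the root.
log2(15) = 3.9069
ceil(3.9069) = 4
height (edges) = 4

4


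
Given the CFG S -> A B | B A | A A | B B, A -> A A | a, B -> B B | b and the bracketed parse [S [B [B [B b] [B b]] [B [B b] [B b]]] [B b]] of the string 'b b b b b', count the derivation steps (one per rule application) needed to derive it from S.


Every bracketed nonterminal node [X ...] in the tree is produced by exactly one rule application.
Reading the tree off as a leftmost derivation:
  Step 1: S  =>  B B   (applied S -> B B)
  Step 2: B B  =>  B B B   (applied B -> B B)
  Step 3: B B B  =>  B B B B   (applied B -> B B)
  Step 4: B B B B  =>  b B B B   (applied B -> b)
  Step 5: b B B B  =>  b b B B   (applied B -> b)
  Step 6: b b B B  =>  b b B B B   (applied B -> B B)
  Step 7: b b B B B  =>  b b b B B   (applied B -> b)
  Step 8: b b b B B  =>  b b b b B   (applied B -> b)
  Step 9: b b b b B  =>  b b b b b   (applied B -> b)
Final yield: b b b b b
Total rewrite steps: 9

9


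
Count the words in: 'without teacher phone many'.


Counting words by splitting on spaces:
  Word 1: 'without'
  Word 2: 'teacher'
  Word 3: 'phone'
  Word 4: 'many'
Total words: 4

4


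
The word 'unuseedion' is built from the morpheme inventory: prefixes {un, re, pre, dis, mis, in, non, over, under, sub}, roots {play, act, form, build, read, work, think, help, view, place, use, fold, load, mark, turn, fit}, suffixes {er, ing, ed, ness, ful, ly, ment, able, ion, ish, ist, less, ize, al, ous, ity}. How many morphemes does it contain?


Segmenting 'unuseedion' against the inventory:
  'un' -> prefix (morpheme 1)
  'use' -> root (morpheme 2)
  'ed' -> suffix (morpheme 3)
  'ion' -> suffix (morpheme 4)
Total morphemes: 4

4


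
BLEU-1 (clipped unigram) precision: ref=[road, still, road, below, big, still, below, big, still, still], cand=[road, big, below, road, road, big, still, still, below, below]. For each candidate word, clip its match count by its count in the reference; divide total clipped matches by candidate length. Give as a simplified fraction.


Reference word counts: {'below': 2, 'big': 2, 'road': 2, 'still': 4}
Checking each candidate word (with clipping):
  'road' -> in reference (ref count 2, used 1/2) -> match (matches: 1)
  'big' -> in reference (ref count 2, used 1/2) -> match (matches: 2)
  'below' -> in reference (ref count 2, used 1/2) -> match (matches: 3)
  'road' -> in reference (ref count 2, used 2/2) -> match (matches: 4)
  'road' -> ref count 2 already used up (2/2) -> clipped, no match (matches: 4)
  'big' -> in reference (ref count 2, used 2/2) -> match (matches: 5)
  'still' -> in reference (ref count 4, used 1/4) -> match (matches: 6)
  'still' -> in reference (ref count 4, used 2/4) -> match (matches: 7)
  'below' -> in reference (ref count 2, used 2/2) -> match (matches: 8)
  'below' -> ref count 2 already used up (2/2) -> clipped, no match (matches: 8)
Clipped matches: 8, Candidate length: 10
Precision = 8/10 = 4/5

4/5


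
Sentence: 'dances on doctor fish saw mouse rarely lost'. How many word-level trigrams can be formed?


Word trigrams from [8] words:
  Trigram 1: (dances on doctor)
  Trigram 2: (on doctor fish)
  Trigram 3: (doctor fish saw)
  Trigram 4: (fish saw mouse)
  Trigram 5: (saw mouse rarely)
  Trigram 6: (mouse rarely lost)
Total word trigrams: 8 - 2 = 6

6


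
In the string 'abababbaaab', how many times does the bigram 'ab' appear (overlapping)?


Scanning 'abababbaaab' for bigram 'ab':
  Position 0: 'ab' -> MATCH
  Position 1: 'ba' -> no
  Position 2: 'ab' -> MATCH
  Position 3: 'ba' -> no
  Position 4: 'ab' -> MATCH
  Position 5: 'bb' -> no
  Position 6: 'ba' -> no
  Position 7: 'aa' -> no
  Position 8: 'aa' -> no
  Position 9: 'ab' -> MATCH
Total matches: 4

4


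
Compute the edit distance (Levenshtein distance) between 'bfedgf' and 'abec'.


Building DP table for s1='bfedgf' (len 6) and s2='abec' (len 4):
       a  b  e  c
    0  1  2  3  4
  b 1  1  1  2  3
  f 2  2  2  2  3
  e 3  3  3  2  3
  d 4  4  4  3  3
  g 5  5  5  4  4
  f 6  6  6  5  5
Edit distance = dp[6][4] = 5

5


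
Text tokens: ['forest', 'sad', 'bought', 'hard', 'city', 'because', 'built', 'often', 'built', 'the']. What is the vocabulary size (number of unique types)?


Listing all tokens and tracking unique types:
  Token 1: 'forest' -> NEW (unique so far: 1)
  Token 2: 'sad' -> NEW (unique so far: 2)
  Token 3: 'bought' -> NEW (unique so far: 3)
  Token 4: 'hard' -> NEW (unique so far: 4)
  Token 5: 'city' -> NEW (unique so far: 5)
  Token 6: 'because' -> NEW (unique so far: 6)
  Token 7: 'built' -> NEW (unique so far: 7)
  Token 8: 'often' -> NEW (unique so far: 8)
  Token 9: 'built' -> duplicate (unique so far: 8)
  Token 10: 'the' -> NEW (unique so far: 9)
Unique types: ('because', 'bought', 'built', 'city', 'forest', 'hard', 'often', 'sad', 'the')
Vocabulary size: 9

9


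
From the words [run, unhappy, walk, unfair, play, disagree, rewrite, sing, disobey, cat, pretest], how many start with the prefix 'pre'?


Checking each word for prefix 'pre':
  'run' -> no (count: 0)
  'unhappy' -> no (count: 0)
  'walk' -> no (count: 0)
  'unfair' -> no (count: 0)
  'play' -> no (count: 0)
  'disagree' -> no (count: 0)
  'rewrite' -> no (count: 0)
  'sing' -> no (count: 0)
  'disobey' -> no (count: 0)
  'cat' -> no (count: 0)
  'pretest' -> YES, starts with 'pre' (count: 1)
Total with prefix 'pre': 1

1


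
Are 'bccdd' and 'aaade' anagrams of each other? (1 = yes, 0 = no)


Sort characters of 'bccdd': 'bccdd'
Sort characters of 'aaade': 'aaade'
Sorted forms differ -> they are NOT anagrams
Result: 0

0


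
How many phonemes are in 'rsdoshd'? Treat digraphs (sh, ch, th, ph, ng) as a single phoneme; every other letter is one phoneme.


Parsing 'rsdoshd' greedily, digraphs first:
  'r' -> consonant phoneme (phonemes so far: 1)
  's' -> consonant phoneme (phonemes so far: 2)
  'd' -> consonant phoneme (phonemes so far: 3)
  'o' -> vowel phoneme (phonemes so far: 4)
  'sh' -> digraph (1 consonant phoneme) (phonemes so far: 5)
  'd' -> consonant phoneme (phonemes so far: 6)
Total phonemes: 6

6


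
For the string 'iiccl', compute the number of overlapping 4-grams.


String 'iiccl' has length L = 5.
Number of overlapping n-grams = L - n + 1
Substituting: 5 - 4 + 1 = 2

2


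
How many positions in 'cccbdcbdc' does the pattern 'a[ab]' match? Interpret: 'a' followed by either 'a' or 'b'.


Pattern: a[ab] means 'a' followed by either 'a' or 'b'.
Scanning 'cccbdcbdc' position-by-position:
  Pos 0: window 'cc' -> no
  Pos 1: window 'cc' -> no
  Pos 2: window 'cb' -> no
  Pos 3: window 'bd' -> no
  Pos 4: window 'dc' -> no
  Pos 5: window 'cb' -> no
  Pos 6: window 'bd' -> no
  Pos 7: window 'dc' -> no
  Pos 8: window 'c' -> no
Total matches: 0

0


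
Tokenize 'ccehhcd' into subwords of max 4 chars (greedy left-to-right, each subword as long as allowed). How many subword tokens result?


'ccehhcd' has 7 characters.
Chunking with max size 4:
  Chunk 1: 'cceh' (positions 0-3)
  Chunk 2: 'hcd' (positions 4-6)
Total chunks: ceil(7 / 4) = 2

2


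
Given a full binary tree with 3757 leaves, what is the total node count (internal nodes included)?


Leaf nodes (terminals): 3757
Internal nodes = n - 1 = 3757 - 1 = 3756
Total = leaves + internal = 3757 + 3756 = 7513

7513


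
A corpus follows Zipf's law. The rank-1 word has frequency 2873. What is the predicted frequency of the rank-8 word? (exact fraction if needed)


Zipf's law: freq(rank) = f1 / rank
f1 = 2873, rank = 8
freq = 2873 / 8
GCD(2873, 8) = 1
Simplified: 2873/8

2873/8


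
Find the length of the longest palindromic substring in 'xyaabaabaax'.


Scanning 'xyaabaabaax' for palindromic substrings.
Substring at positions 2-9: 'aabaabaa'.
Check: reverse('aabaabaa') = 'aabaabaa' -> palindrome confirmed.
Neighbouring characters ('y' / 'x') break symmetry, so it cannot extend further.
No longer palindromic substring exists; longest length = 8

8


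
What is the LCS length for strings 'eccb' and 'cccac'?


DP table for LCS of 'eccb' and 'cccac':
       c  c  c  a  c
    0  0  0  0  0  0
  e 0  0  0  0  0  0
  c 0  1  1  1  1  1
  c 0  1  2  2  2  2
  b 0  1  2  2  2  2
LCS: 'cc'
LCS length = 2

2


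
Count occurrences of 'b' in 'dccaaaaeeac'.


Scanning 'dccaaaaeeac' for 'b':
  No matches found.
Total occurrences of 'b': 0

0


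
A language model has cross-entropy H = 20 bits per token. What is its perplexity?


Perplexity formula: PP = 2^H
H = 20
PP = 2^20
PP = 2^20 = 1048576

1048576


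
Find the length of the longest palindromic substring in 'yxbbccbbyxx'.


Scanning 'yxbbccbbyxx' for palindromic substrings.
Substring at positions 2-7: 'bbccbb'.
Check: reverse('bbccbb') = 'bbccbb' -> palindrome confirmed.
Neighbouring characters ('x' / 'y') break symmetry, so it cannot extend further.
No longer palindromic substring exists; longest length = 6

6


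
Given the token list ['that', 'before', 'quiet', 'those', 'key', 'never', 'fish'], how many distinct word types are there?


Listing all tokens and tracking unique types:
  Token 1: 'that' -> NEW (unique so far: 1)
  Token 2: 'before' -> NEW (unique so far: 2)
  Token 3: 'quiet' -> NEW (unique so far: 3)
  Token 4: 'those' -> NEW (unique so far: 4)
  Token 5: 'key' -> NEW (unique so far: 5)
  Token 6: 'never' -> NEW (unique so far: 6)
  Token 7: 'fish' -> NEW (unique so far: 7)
Unique types: ('before', 'fish', 'key', 'never', 'quiet', 'that', 'those')
Vocabulary size: 7

7


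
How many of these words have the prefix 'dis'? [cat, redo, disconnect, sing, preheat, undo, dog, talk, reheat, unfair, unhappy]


Checking each word for prefix 'dis':
  'cat' -> no (count: 0)
  'redo' -> no (count: 0)
  'disconnect' -> YES, starts with 'dis' (count: 1)
  'sing' -> no (count: 1)
  'preheat' -> no (count: 1)
  'undo' -> no (count: 1)
  'dog' -> no (count: 1)
  'talk' -> no (count: 1)
  'reheat' -> no (count: 1)
  'unfair' -> no (count: 1)
  'unhappy' -> no (count: 1)
Total with prefix 'dis': 1

1


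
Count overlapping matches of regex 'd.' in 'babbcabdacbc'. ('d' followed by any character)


Pattern: d. means 'd' followed by any character.
Scanning 'babbcabdacbc' position-by-position:
  Pos 0: window 'ba' -> no
  Pos 1: window 'ab' -> no
  Pos 2: window 'bb' -> no
  Pos 3: window 'bc' -> no
  Pos 4: window 'ca' -> no
  Pos 5: window 'ab' -> no
  Pos 6: window 'bd' -> no
  Pos 7: window 'da' -> MATCH
  Pos 8: window 'ac' -> no
  Pos 9: window 'cb' -> no
  Pos 10: window 'bc' -> no
  Pos 11: window 'c' -> no
Total matches: 1

1


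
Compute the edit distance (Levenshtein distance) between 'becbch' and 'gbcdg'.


Building DP table for s1='becbch' (len 6) and s2='gbcdg' (len 5):
       g  b  c  d  g
    0  1  2  3  4  5
  b 1  1  1  2  3  4
  e 2  2  2  2  3  4
  c 3  3  3  2  3  4
  b 4  4  3  3  3  4
  c 5  5  4  3  4  4
  h 6  6  5  4  4  5
Edit distance = dp[6][5] = 5

5


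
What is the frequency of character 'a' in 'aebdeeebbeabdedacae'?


Scanning 'aebdeeebbeabdedacae' for 'a':
  Position 0: 'a' -> MATCH (count: 1)
  Position 10: 'a' -> MATCH (count: 2)
  Position 15: 'a' -> MATCH (count: 3)
  Position 17: 'a' -> MATCH (count: 4)
Total occurrences of 'a': 4

4


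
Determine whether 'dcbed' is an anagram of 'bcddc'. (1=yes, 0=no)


Sort characters of 'dcbed': 'bcdde'
Sort characters of 'bcddc': 'bccdd'
Sorted forms differ -> they are NOT anagrams
Result: 0

0


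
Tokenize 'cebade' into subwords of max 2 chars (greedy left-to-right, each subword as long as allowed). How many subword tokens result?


'cebade' has 6 characters.
Chunking with max size 2:
  Chunk 1: 'ce' (positions 0-1)
  Chunk 2: 'ba' (positions 2-3)
  Chunk 3: 'de' (positions 4-5)
Total chunks: ceil(6 / 2) = 3

3


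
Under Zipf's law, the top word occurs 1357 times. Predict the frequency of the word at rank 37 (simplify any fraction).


Zipf's law: freq(rank) = f1 / rank
f1 = 1357, rank = 37
freq = 1357 / 37
GCD(1357, 37) = 1
Simplified: 1357/37

1357/37


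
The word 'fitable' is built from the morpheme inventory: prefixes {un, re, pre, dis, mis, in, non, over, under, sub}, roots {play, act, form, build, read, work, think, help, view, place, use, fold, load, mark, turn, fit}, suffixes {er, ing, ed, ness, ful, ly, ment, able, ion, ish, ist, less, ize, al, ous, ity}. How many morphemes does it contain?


Segmenting 'fitable' against the inventory:
  'fit' -> root (morpheme 1)
  'able' -> suffix (morpheme 2)
Total morphemes: 2

2


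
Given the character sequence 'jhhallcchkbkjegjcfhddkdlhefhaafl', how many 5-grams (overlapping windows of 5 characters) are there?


String 'jhhallcchkbkjegjcfhddkdlhefhaafl' has length L = 32.
Number of overlapping n-grams = L - n + 1
Substituting: 32 - 5 + 1 = 28

28


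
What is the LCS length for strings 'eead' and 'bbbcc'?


DP table for LCS of 'eead' and 'bbbcc':
       b  b  b  c  c
    0  0  0  0  0  0
  e 0  0  0  0  0  0
  e 0  0  0  0  0  0
  a 0  0  0  0  0  0
  d 0  0  0  0  0  0
LCS length = 0

0


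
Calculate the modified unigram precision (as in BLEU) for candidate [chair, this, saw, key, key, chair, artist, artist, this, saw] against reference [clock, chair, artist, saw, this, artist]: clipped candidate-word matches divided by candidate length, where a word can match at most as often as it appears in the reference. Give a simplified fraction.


Reference word counts: {'artist': 2, 'chair': 1, 'clock': 1, 'saw': 1, 'this': 1}
Checking each candidate word (with clipping):
  'chair' -> in reference (ref count 1, used 1/1) -> match (matches: 1)
  'this' -> in reference (ref count 1, used 1/1) -> match (matches: 2)
  'saw' -> in reference (ref count 1, used 1/1) -> match (matches: 3)
  'key' -> not in reference -> no match (matches: 3)
  'key' -> not in reference -> no match (matches: 3)
  'chair' -> ref count 1 already used up (1/1) -> clipped, no match (matches: 3)
  'artist' -> in reference (ref count 2, used 1/2) -> match (matches: 4)
  'artist' -> in reference (ref count 2, used 2/2) -> match (matches: 5)
  'this' -> ref count 1 already used up (1/1) -> clipped, no match (matches: 5)
  'saw' -> ref count 1 already used up (1/1) -> clipped, no match (matches: 5)
Clipped matches: 5, Candidate length: 10
Precision = 5/10 = 1/2

1/2


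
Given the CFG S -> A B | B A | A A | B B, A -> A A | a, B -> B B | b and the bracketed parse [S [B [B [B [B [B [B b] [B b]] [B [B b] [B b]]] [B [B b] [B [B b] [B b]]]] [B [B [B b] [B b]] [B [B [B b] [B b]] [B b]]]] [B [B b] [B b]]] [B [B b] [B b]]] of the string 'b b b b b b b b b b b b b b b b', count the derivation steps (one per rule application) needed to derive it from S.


Every bracketed nonterminal node [X ...] in the tree is produced by exactly one rule application.
Reading the tree off as a leftmost derivation:
  Step 1: S  =>  B B   (applied S -> B B)
  Step 2: B B  =>  B B B   (applied B -> B B)
  Step 3: B B B  =>  B B B B   (applied B -> B B)
  Step 4: B B B B  =>  B B B B B   (applied B -> B B)
  Step 5: B B B B B  =>  B B B B B B   (applied B -> B B)
  Step 6: B B B B B B  =>  B B B B B B B   (applied B -> B B)
  Step 7: B B B B B B B  =>  b B B B B B B   (applied B -> b)
  Step 8: b B B B B B B  =>  b b B B B B B   (applied B -> b)
  Step 9: b b B B B B B  =>  b b B B B B B B   (applied B -> B B)
  Step 10: b b B B B B B B  =>  b b b B B B B B   (applied B -> b)
  Step 11: b b b B B B B B  =>  b b b b B B B B   (applied B -> b)
  Step 12: b b b b B B B B  =>  b b b b B B B B B   (applied B -> B B)
  Step 13: b b b b B B B B B  =>  b b b b b B B B B   (applied B -> b)
  Step 14: b b b b b B B B B  =>  b b b b b B B B B B   (applied B -> B B)
  Step 15: b b b b b B B B B B  =>  b b b b b b B B B B   (applied B -> b)
  Step 16: b b b b b b B B B B  =>  b b b b b b b B B B   (applied B -> b)
  Step 17: b b b b b b b B B B  =>  b b b b b b b B B B B   (applied B -> B B)
  Step 18: b b b b b b b B B B B  =>  b b b b b b b B B B B B   (applied B -> B B)
  Step 19: b b b b b b b B B B B B  =>  b b b b b b b b B B B B   (applied B -> b)
  Step 20: b b b b b b b b B B B B  =>  b b b b b b b b b B B B   (applied B -> b)
  Step 21: b b b b b b b b b B B B  =>  b b b b b b b b b B B B B   (applied B -> B B)
  Step 22: b b b b b b b b b B B B B  =>  b b b b b b b b b B B B B B   (applied B -> B B)
  Step 23: b b b b b b b b b B B B B B  =>  b b b b b b b b b b B B B B   (applied B -> b)
  Step 24: b b b b b b b b b b B B B B  =>  b b b b b b b b b b b B B B   (applied B -> b)
  Step 25: b b b b b b b b b b b B B B  =>  b b b b b b b b b b b b B B   (applied B -> b)
  Step 26: b b b b b b b b b b b b B B  =>  b b b b b b b b b b b b B B B   (applied B -> B B)
  Step 27: b b b b b b b b b b b b B B B  =>  b b b b b b b b b b b b b B B   (applied B -> b)
  Step 28: b b b b b b b b b b b b b B B  =>  b b b b b b b b b b b b b b B   (applied B -> b)
  Step 29: b b b b b b b b b b b b b b B  =>  b b b b b b b b b b b b b b B B   (applied B -> B B)
  Step 30: b b b b b b b b b b b b b b B B  =>  b b b b b b b b b b b b b b b B   (applied B -> b)
  Step 31: b b b b b b b b b b b b b b b B  =>  b b b b b b b b b b b b b b b b   (applied B -> b)
Final yield: b b b b b b b b b b b b b b b b
Total rewrite steps: 31

31
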